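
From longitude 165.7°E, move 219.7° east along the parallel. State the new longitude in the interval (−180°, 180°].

25.4°E

Start at +165.7°; shift +219.7° → +385.4°.
+385.4° lies outside (−180°, 180°]; subtract 360° → +25.4°.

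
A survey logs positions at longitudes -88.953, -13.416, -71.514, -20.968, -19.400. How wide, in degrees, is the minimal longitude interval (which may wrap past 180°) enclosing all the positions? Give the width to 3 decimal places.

Sort the longitudes: -88.953°, -71.514°, -20.968°, -19.400°, -13.416°.
Eastward gaps between consecutive values (wrapping around): 17.439°, 50.546°, 1.568°, 5.984°, 284.463°.
Largest gap = 284.463° ⇒ minimal covering band is its complement: 360° − 284.463° = 75.537°.
Band runs from -88.953° eastward to -13.416°.

75.537°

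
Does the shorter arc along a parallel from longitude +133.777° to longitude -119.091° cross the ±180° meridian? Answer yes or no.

Naïve |-119.091 − 133.777| = 252.868° > 180°, so the shorter arc goes the other way round — across 180°.
Signed shortest Δλ = ((-119.091 − 133.777 + 180) mod 360) − 180 = 107.132°.
Going east by 107.132° from +133.777° passes through 180° before reaching -119.091°.

Yes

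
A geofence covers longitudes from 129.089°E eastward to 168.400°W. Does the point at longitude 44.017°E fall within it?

No

Band width going east from +129.089° to -168.400°: ((-168.400 − 129.089) mod 360) = 62.511°.
Offset of +44.017° east of the west edge: ((44.017 − 129.089) mod 360) = 274.928°.
274.928° > 62.511° ⇒ outside.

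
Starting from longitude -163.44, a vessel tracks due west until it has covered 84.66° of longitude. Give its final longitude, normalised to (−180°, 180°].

Start at -163.44°; shift −84.66° → -248.10°.
-248.10° lies outside (−180°, 180°]; add 360° → +111.90°.

+111.90°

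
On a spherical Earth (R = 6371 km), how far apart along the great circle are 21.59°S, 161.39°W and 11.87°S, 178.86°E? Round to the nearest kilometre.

2361 km

Δλ = 178.86 − -161.39 = 340.25°; wrapped into (−180°, 180°]: -19.75°.
Δφ = -11.87 − -21.59 = 9.72°.
a = sin²(Δφ/2) + cos φ₁ · cos φ₂ · sin²(Δλ/2) = 0.033941.
c = 2·atan2(√a, √(1−a)) = 0.37058 rad → d = 6371·c ≈ 2360.97 km.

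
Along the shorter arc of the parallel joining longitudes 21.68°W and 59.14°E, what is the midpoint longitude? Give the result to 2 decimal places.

Signed shortest Δλ from -21.68° to +59.14° is +80.82°.
Midpoint longitude = -21.68° + (+80.82°)/2 = -21.68° + 40.41° = +18.73°.

18.73°E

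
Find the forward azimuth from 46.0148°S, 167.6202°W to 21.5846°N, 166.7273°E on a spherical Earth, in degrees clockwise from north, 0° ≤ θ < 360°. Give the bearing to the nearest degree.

Δλ = 166.7273 − -167.6202 = 334.3475°; wrapped into (−180°, 180°]: -25.6525°.
θ = atan2( sin Δλ · cos φ₂ , cos φ₁ · sin φ₂ − sin φ₁ · cos φ₂ · cos Δλ )
  = atan2(-0.40255, 0.85860) = -25.120° → normalised to [0°, 360°): 334.880°.

335°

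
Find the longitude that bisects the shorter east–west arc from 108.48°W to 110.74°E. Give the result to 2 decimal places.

Signed shortest Δλ from -108.48° to +110.74° is -140.78°.
Midpoint longitude = -108.48° + (-140.78°)/2 = -108.48° − 70.39° = -178.87°.
(The naïve average (-108.48 + +110.74)/2 = 1.13° is on the wrong side of the globe.)

178.87°W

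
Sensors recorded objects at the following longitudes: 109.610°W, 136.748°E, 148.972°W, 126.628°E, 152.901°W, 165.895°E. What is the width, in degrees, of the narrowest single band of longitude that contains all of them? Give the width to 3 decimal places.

123.762°

Sort the longitudes: -152.901°, -148.972°, -109.610°, +126.628°, +136.748°, +165.895°.
Eastward gaps between consecutive values (wrapping around): 3.929°, 39.362°, 236.238°, 10.120°, 29.147°, 41.204°.
Largest gap = 236.238° ⇒ minimal covering band is its complement: 360° − 236.238° = 123.762°.
Band runs from +126.628° eastward to -109.610°, crossing the antimeridian.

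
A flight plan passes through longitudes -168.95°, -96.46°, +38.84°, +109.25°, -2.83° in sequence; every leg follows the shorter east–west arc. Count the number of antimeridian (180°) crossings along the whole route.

0

Leg 1: -168.95° → -96.46°, shortest Δλ = 72.49° (east) — does not cross 180°.
Leg 2: -96.46° → +38.84°, shortest Δλ = 135.3° (east) — does not cross 180°.
Leg 3: +38.84° → +109.25°, shortest Δλ = 70.41° (east) — does not cross 180°.
Leg 4: +109.25° → -2.83°, shortest Δλ = -112.08° (west) — does not cross 180°.
Total crossings: 0.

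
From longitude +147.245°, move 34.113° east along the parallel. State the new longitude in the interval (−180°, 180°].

Start at +147.245°; shift +34.113° → +181.358°.
+181.358° lies outside (−180°, 180°]; subtract 360° → -178.642°.

-178.642°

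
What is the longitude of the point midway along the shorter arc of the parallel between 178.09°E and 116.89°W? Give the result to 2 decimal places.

149.40°W

Signed shortest Δλ from +178.09° to -116.89° is +65.02°.
Midpoint longitude = +178.09° + (+65.02°)/2 = +178.09° + 32.51° = +210.60°.
Normalise into (−180°, 180°]: -149.40°.
(The naïve average (+178.09 + -116.89)/2 = 30.6° is on the wrong side of the globe.)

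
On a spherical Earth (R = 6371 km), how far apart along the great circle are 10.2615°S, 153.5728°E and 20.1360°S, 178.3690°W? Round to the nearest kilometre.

3198 km

Δλ = -178.3690 − 153.5728 = -331.9418°; wrapped into (−180°, 180°]: 28.0582°.
Δφ = -20.1360 − -10.2615 = -9.8745°.
a = sin²(Δφ/2) + cos φ₁ · cos φ₂ · sin²(Δλ/2) = 0.061698.
c = 2·atan2(√a, √(1−a)) = 0.50204 rad → d = 6371·c ≈ 3198.47 km.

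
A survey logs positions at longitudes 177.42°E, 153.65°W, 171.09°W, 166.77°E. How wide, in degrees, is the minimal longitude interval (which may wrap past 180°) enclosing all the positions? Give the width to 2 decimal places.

Sort the longitudes: -171.09°, -153.65°, +166.77°, +177.42°.
Eastward gaps between consecutive values (wrapping around): 17.44°, 320.42°, 10.65°, 11.49°.
Largest gap = 320.42° ⇒ minimal covering band is its complement: 360° − 320.42° = 39.58°.
Band runs from +166.77° eastward to -153.65°, crossing the antimeridian.

39.58°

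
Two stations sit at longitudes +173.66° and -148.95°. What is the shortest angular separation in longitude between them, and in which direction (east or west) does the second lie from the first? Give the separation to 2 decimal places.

37.39° east

Raw difference: -148.95 − 173.66 = -322.61°.
Normalise into (−180°, 180°]: -322.61° + 360° = 37.39°.
Positive ⇒ the second point lies to the east; separation 37.39°.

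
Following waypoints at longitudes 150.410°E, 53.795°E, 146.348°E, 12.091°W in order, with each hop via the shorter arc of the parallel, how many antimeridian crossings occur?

Leg 1: +150.410° → +53.795°, shortest Δλ = -96.615° (west) — does not cross 180°.
Leg 2: +53.795° → +146.348°, shortest Δλ = 92.553° (east) — does not cross 180°.
Leg 3: +146.348° → -12.091°, shortest Δλ = -158.439° (west) — does not cross 180°.
Total crossings: 0.

0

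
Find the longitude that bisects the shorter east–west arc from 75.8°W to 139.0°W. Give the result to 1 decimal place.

Signed shortest Δλ from -75.8° to -139.0° is -63.2°.
Midpoint longitude = -75.8° + (-63.2°)/2 = -75.8° − 31.6° = -107.4°.

107.4°W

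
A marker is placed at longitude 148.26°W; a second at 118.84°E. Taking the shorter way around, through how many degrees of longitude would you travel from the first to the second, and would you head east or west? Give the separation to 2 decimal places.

Raw difference: 118.84 − -148.26 = 267.1°.
Normalise into (−180°, 180°]: 267.1° − 360° = -92.9°.
Negative ⇒ the second point lies to the west; separation 92.90°.

92.90° west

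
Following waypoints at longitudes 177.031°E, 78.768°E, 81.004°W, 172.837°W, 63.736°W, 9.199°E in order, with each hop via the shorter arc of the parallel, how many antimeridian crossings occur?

Leg 1: +177.031° → +78.768°, shortest Δλ = -98.263° (west) — does not cross 180°.
Leg 2: +78.768° → -81.004°, shortest Δλ = -159.772° (west) — does not cross 180°.
Leg 3: -81.004° → -172.837°, shortest Δλ = -91.833° (west) — does not cross 180°.
Leg 4: -172.837° → -63.736°, shortest Δλ = 109.101° (east) — does not cross 180°.
Leg 5: -63.736° → +9.199°, shortest Δλ = 72.935° (east) — does not cross 180°.
Total crossings: 0.

0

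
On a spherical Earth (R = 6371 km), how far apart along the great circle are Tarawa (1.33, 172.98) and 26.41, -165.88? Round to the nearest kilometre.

3589 km

Δλ = -165.88 − 172.98 = -338.86°; wrapped into (−180°, 180°]: 21.14°.
Δφ = 26.41 − 1.33 = 25.08°.
a = sin²(Δφ/2) + cos φ₁ · cos φ₂ · sin²(Δλ/2) = 0.077271.
c = 2·atan2(√a, √(1−a)) = 0.56337 rad → d = 6371·c ≈ 3589.25 km.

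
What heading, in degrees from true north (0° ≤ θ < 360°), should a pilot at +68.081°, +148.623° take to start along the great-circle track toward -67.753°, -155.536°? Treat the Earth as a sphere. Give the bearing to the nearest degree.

Δλ = -155.536 − 148.623 = -304.159°; wrapped into (−180°, 180°]: 55.841°.
θ = atan2( sin Δλ · cos φ₂ , cos φ₁ · sin φ₂ − sin φ₁ · cos φ₂ · cos Δλ )
  = atan2(0.31329, -0.54272) = 150.004° → normalised to [0°, 360°): 150.004°.

150°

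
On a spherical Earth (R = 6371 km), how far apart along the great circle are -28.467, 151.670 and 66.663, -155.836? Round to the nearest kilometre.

Δλ = -155.836 − 151.670 = -307.506°; wrapped into (−180°, 180°]: 52.494°.
Δφ = 66.663 − -28.467 = 95.130°.
a = sin²(Δφ/2) + cos φ₁ · cos φ₂ · sin²(Δλ/2) = 0.612816.
c = 2·atan2(√a, √(1−a)) = 1.79839 rad → d = 6371·c ≈ 11457.53 km.

11458 km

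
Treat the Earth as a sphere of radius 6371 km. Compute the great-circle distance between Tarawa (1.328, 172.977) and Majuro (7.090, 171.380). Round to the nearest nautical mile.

359 nmi

Δλ = 171.380 − 172.977 = -1.597°.
Δφ = 7.090 − 1.328 = 5.762°.
a = sin²(Δφ/2) + cos φ₁ · cos φ₂ · sin²(Δλ/2) = 0.002719.
c = 2·atan2(√a, √(1−a)) = 0.10433 rad → d = 6371·c ≈ 664.71 km ≈ 358.92 nmi.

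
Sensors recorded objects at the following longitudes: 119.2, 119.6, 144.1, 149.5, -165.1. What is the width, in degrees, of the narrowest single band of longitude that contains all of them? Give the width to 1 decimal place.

Sort the longitudes: -165.1°, +119.2°, +119.6°, +144.1°, +149.5°.
Eastward gaps between consecutive values (wrapping around): 284.3°, 0.4°, 24.5°, 5.4°, 45.4°.
Largest gap = 284.3° ⇒ minimal covering band is its complement: 360° − 284.3° = 75.7°.
Band runs from +119.2° eastward to -165.1°, crossing the antimeridian.

75.7°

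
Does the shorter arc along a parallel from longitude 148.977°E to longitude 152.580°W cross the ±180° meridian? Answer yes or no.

Yes

Naïve |-152.580 − 148.977| = 301.557° > 180°, so the shorter arc goes the other way round — across 180°.
Signed shortest Δλ = ((-152.580 − 148.977 + 180) mod 360) − 180 = 58.443°.
Going east by 58.443° from +148.977° passes through 180° before reaching -152.580°.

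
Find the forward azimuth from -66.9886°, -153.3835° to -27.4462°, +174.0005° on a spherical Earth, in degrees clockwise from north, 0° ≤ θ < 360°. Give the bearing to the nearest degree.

317°

Δλ = 174.0005 − -153.3835 = 327.3840°; wrapped into (−180°, 180°]: -32.6160°.
θ = atan2( sin Δλ · cos φ₂ , cos φ₁ · sin φ₂ − sin φ₁ · cos φ₂ · cos Δλ )
  = atan2(-0.47834, 0.50784) = -43.287° → normalised to [0°, 360°): 316.713°.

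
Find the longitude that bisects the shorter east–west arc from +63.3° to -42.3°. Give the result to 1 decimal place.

+10.5°

Signed shortest Δλ from +63.3° to -42.3° is -105.6°.
Midpoint longitude = +63.3° + (-105.6°)/2 = +63.3° − 52.8° = +10.5°.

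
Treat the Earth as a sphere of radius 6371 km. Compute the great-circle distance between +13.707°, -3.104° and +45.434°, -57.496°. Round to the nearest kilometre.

Δλ = -57.496 − -3.104 = -54.392°.
Δφ = 45.434 − 13.707 = 31.727°.
a = sin²(Δφ/2) + cos φ₁ · cos φ₂ · sin²(Δλ/2) = 0.217122.
c = 2·atan2(√a, √(1−a)) = 0.96945 rad → d = 6371·c ≈ 6176.35 km.

6176 km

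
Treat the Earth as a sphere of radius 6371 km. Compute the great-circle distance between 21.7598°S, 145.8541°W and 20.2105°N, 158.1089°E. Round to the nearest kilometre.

Δλ = 158.1089 − -145.8541 = 303.9630°; wrapped into (−180°, 180°]: -56.0370°.
Δφ = 20.2105 − -21.7598 = 41.9703°.
a = sin²(Δφ/2) + cos φ₁ · cos φ₂ · sin²(Δλ/2) = 0.320583.
c = 2·atan2(√a, √(1−a)) = 1.20378 rad → d = 6371·c ≈ 7669.27 km.

7669 km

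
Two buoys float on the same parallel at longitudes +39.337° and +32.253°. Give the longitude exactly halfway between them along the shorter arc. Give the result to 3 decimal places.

+35.795°

Signed shortest Δλ from +39.337° to +32.253° is -7.084°.
Midpoint longitude = +39.337° + (-7.084°)/2 = +39.337° − 3.542° = +35.795°.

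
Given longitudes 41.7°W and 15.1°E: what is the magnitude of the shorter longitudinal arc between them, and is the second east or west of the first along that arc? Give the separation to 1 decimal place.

56.8° east

Raw difference: 15.1 − -41.7 = 56.8°.
Normalise into (−180°, 180°]: 56.8° stays 56.8°.
Positive ⇒ the second point lies to the east; separation 56.8°.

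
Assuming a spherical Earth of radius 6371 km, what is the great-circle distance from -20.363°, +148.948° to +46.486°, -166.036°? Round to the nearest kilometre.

8699 km

Δλ = -166.036 − 148.948 = -314.984°; wrapped into (−180°, 180°]: 45.016°.
Δφ = 46.486 − -20.363 = 66.849°.
a = sin²(Δφ/2) + cos φ₁ · cos φ₂ · sin²(Δλ/2) = 0.398018.
c = 2·atan2(√a, √(1−a)) = 1.36539 rad → d = 6371·c ≈ 8698.90 km.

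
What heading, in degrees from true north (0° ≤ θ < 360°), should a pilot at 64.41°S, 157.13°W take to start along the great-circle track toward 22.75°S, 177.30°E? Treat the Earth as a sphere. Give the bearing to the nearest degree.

Δλ = 177.30 − -157.13 = 334.43°; wrapped into (−180°, 180°]: -25.57°.
θ = atan2( sin Δλ · cos φ₂ , cos φ₁ · sin φ₂ − sin φ₁ · cos φ₂ · cos Δλ )
  = atan2(-0.39803, 0.58325) = -34.311° → normalised to [0°, 360°): 325.689°.

326°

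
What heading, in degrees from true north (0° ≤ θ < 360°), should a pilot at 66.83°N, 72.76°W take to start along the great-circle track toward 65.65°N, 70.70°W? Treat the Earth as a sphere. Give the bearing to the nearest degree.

Δλ = -70.70 − -72.76 = 2.06°.
θ = atan2( sin Δλ · cos φ₂ , cos φ₁ · sin φ₂ − sin φ₁ · cos φ₂ · cos Δλ )
  = atan2(0.01482, -0.02035) = 143.932° → normalised to [0°, 360°): 143.932°.

144°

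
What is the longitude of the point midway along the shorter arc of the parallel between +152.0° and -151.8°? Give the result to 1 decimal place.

-179.9°

Signed shortest Δλ from +152.0° to -151.8° is +56.2°.
Midpoint longitude = +152.0° + (+56.2°)/2 = +152.0° + 28.1° = +180.1°.
Normalise into (−180°, 180°]: -179.9°.
(The naïve average (+152.0 + -151.8)/2 = 0.1° is on the wrong side of the globe.)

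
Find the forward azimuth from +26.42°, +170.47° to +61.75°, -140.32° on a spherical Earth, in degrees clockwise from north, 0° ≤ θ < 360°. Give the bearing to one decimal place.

Δλ = -140.32 − 170.47 = -310.79°; wrapped into (−180°, 180°]: 49.21°.
θ = atan2( sin Δλ · cos φ₂ , cos φ₁ · sin φ₂ − sin φ₁ · cos φ₂ · cos Δλ )
  = atan2(0.35835, 0.65130) = 28.820° → normalised to [0°, 360°): 28.820°.

28.8°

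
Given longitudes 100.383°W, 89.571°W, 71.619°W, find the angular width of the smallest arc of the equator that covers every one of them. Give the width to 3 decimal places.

28.764°

Sort the longitudes: -100.383°, -89.571°, -71.619°.
Eastward gaps between consecutive values (wrapping around): 10.812°, 17.952°, 331.236°.
Largest gap = 331.236° ⇒ minimal covering band is its complement: 360° − 331.236° = 28.764°.
Band runs from -100.383° eastward to -71.619°.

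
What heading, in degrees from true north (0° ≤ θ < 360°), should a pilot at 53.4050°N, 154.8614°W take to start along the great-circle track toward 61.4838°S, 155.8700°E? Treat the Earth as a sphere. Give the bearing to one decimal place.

205.1°

Δλ = 155.8700 − -154.8614 = 310.7314°; wrapped into (−180°, 180°]: -49.2686°.
θ = atan2( sin Δλ · cos φ₂ , cos φ₁ · sin φ₂ − sin φ₁ · cos φ₂ · cos Δλ )
  = atan2(-0.36177, -0.77394) = -154.947° → normalised to [0°, 360°): 205.053°.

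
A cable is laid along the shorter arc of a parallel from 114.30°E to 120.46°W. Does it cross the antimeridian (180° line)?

Yes

Naïve |-120.46 − 114.30| = 234.76° > 180°, so the shorter arc goes the other way round — across 180°.
Signed shortest Δλ = ((-120.46 − 114.30 + 180) mod 360) − 180 = 125.24°.
Going east by 125.24° from +114.30° passes through 180° before reaching -120.46°.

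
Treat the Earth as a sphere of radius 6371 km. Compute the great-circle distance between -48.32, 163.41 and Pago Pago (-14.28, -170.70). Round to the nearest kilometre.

4468 km

Δλ = -170.70 − 163.41 = -334.11°; wrapped into (−180°, 180°]: 25.89°.
Δφ = -14.28 − -48.32 = 34.04°.
a = sin²(Δφ/2) + cos φ₁ · cos φ₂ · sin²(Δλ/2) = 0.118016.
c = 2·atan2(√a, √(1−a)) = 0.70135 rad → d = 6371·c ≈ 4468.33 km.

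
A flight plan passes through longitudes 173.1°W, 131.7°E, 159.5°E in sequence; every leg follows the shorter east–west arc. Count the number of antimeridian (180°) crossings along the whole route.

1

Leg 1: -173.1° → +131.7°, shortest Δλ = -55.2° (west) — crosses 180°.
Leg 2: +131.7° → +159.5°, shortest Δλ = 27.8° (east) — does not cross 180°.
Total crossings: 1.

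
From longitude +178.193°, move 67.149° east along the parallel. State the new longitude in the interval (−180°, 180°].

-114.658°

Start at +178.193°; shift +67.149° → +245.342°.
+245.342° lies outside (−180°, 180°]; subtract 360° → -114.658°.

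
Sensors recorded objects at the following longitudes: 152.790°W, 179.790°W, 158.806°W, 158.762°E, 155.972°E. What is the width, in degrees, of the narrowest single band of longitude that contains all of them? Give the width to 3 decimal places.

51.238°

Sort the longitudes: -179.790°, -158.806°, -152.790°, +155.972°, +158.762°.
Eastward gaps between consecutive values (wrapping around): 20.984°, 6.016°, 308.762°, 2.790°, 21.448°.
Largest gap = 308.762° ⇒ minimal covering band is its complement: 360° − 308.762° = 51.238°.
Band runs from +155.972° eastward to -152.790°, crossing the antimeridian.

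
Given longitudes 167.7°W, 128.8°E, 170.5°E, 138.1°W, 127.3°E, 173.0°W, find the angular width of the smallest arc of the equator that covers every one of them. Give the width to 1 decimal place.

94.6°

Sort the longitudes: -173.0°, -167.7°, -138.1°, +127.3°, +128.8°, +170.5°.
Eastward gaps between consecutive values (wrapping around): 5.3°, 29.6°, 265.4°, 1.5°, 41.7°, 16.5°.
Largest gap = 265.4° ⇒ minimal covering band is its complement: 360° − 265.4° = 94.6°.
Band runs from +127.3° eastward to -138.1°, crossing the antimeridian.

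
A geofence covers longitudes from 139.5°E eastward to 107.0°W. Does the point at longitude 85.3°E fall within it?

No

Band width going east from +139.5° to -107.0°: ((-107.0 − 139.5) mod 360) = 113.5°.
Offset of +85.3° east of the west edge: ((85.3 − 139.5) mod 360) = 305.8°.
305.8° > 113.5° ⇒ outside.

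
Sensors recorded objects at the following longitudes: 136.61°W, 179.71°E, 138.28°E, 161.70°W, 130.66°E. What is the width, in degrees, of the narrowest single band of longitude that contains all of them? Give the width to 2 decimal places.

92.73°

Sort the longitudes: -161.70°, -136.61°, +130.66°, +138.28°, +179.71°.
Eastward gaps between consecutive values (wrapping around): 25.09°, 267.27°, 7.62°, 41.43°, 18.59°.
Largest gap = 267.27° ⇒ minimal covering band is its complement: 360° − 267.27° = 92.73°.
Band runs from +130.66° eastward to -136.61°, crossing the antimeridian.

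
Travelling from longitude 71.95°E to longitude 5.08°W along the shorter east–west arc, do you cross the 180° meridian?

No

Signed shortest Δλ = ((-5.08 − 71.95 + 180) mod 360) − 180 = -77.03°.
Going west by 77.03° from +71.95° reaches -5.08° without touching 180°.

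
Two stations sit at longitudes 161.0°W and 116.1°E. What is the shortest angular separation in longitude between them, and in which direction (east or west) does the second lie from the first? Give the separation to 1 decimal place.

Raw difference: 116.1 − -161.0 = 277.1°.
Normalise into (−180°, 180°]: 277.1° − 360° = -82.9°.
Negative ⇒ the second point lies to the west; separation 82.9°.

82.9° west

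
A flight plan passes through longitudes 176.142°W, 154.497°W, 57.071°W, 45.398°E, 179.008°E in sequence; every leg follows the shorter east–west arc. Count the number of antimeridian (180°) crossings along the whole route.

Leg 1: -176.142° → -154.497°, shortest Δλ = 21.645° (east) — does not cross 180°.
Leg 2: -154.497° → -57.071°, shortest Δλ = 97.426° (east) — does not cross 180°.
Leg 3: -57.071° → +45.398°, shortest Δλ = 102.469° (east) — does not cross 180°.
Leg 4: +45.398° → +179.008°, shortest Δλ = 133.61° (east) — does not cross 180°.
Total crossings: 0.

0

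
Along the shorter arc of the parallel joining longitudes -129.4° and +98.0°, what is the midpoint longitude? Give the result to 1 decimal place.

+164.3°

Signed shortest Δλ from -129.4° to +98.0° is -132.6°.
Midpoint longitude = -129.4° + (-132.6°)/2 = -129.4° − 66.3° = -195.7°.
Normalise into (−180°, 180°]: +164.3°.
(The naïve average (-129.4 + +98.0)/2 = -15.7° is on the wrong side of the globe.)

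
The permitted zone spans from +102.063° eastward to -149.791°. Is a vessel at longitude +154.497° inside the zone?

Yes

Band width going east from +102.063° to -149.791°: ((-149.791 − 102.063) mod 360) = 108.146°.
Offset of +154.497° east of the west edge: ((154.497 − 102.063) mod 360) = 52.434°.
52.434° ≤ 108.146° ⇒ inside.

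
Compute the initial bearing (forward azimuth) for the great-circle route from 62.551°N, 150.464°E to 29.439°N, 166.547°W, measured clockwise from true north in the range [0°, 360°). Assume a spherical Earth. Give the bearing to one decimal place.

Δλ = -166.547 − 150.464 = -317.011°; wrapped into (−180°, 180°]: 42.989°.
θ = atan2( sin Δλ · cos φ₂ , cos φ₁ · sin φ₂ − sin φ₁ · cos φ₂ · cos Δλ )
  = atan2(0.59382, -0.33876) = 119.704° → normalised to [0°, 360°): 119.704°.

119.7°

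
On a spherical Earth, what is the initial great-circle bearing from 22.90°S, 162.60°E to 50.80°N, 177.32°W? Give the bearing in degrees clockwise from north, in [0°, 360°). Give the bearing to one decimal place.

Δλ = -177.32 − 162.60 = -339.92°; wrapped into (−180°, 180°]: 20.08°.
θ = atan2( sin Δλ · cos φ₂ , cos φ₁ · sin φ₂ − sin φ₁ · cos φ₂ · cos Δλ )
  = atan2(0.21700, 0.94486) = 12.934° → normalised to [0°, 360°): 12.934°.

12.9°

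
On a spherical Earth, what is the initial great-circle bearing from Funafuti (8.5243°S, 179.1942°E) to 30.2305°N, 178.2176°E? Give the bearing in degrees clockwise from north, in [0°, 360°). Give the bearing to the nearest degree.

359°

Δλ = 178.2176 − 179.1942 = -0.9766°.
θ = atan2( sin Δλ · cos φ₂ , cos φ₁ · sin φ₂ − sin φ₁ · cos φ₂ · cos Δλ )
  = atan2(-0.01473, 0.62597) = -1.348° → normalised to [0°, 360°): 358.652°.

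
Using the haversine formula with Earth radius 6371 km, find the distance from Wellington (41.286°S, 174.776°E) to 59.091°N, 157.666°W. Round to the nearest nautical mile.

6181 nmi

Δλ = -157.666 − 174.776 = -332.442°; wrapped into (−180°, 180°]: 27.558°.
Δφ = 59.091 − -41.286 = 100.377°.
a = sin²(Δφ/2) + cos φ₁ · cos φ₂ · sin²(Δλ/2) = 0.611959.
c = 2·atan2(√a, √(1−a)) = 1.79663 rad → d = 6371·c ≈ 11446.32 km ≈ 6180.52 nmi.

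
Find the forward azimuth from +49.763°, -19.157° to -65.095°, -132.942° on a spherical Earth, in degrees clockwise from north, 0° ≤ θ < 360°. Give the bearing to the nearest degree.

220°

Δλ = -132.942 − -19.157 = -113.785°.
θ = atan2( sin Δλ · cos φ₂ , cos φ₁ · sin φ₂ − sin φ₁ · cos φ₂ · cos Δλ )
  = atan2(-0.38535, -0.45623) = -139.814° → normalised to [0°, 360°): 220.186°.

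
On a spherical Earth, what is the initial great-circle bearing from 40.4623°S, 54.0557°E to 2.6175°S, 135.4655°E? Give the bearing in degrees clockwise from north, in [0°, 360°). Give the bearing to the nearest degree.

Δλ = 135.4655 − 54.0557 = 81.4098°.
θ = atan2( sin Δλ · cos φ₂ , cos φ₁ · sin φ₂ − sin φ₁ · cos φ₂ · cos Δλ )
  = atan2(0.98775, 0.06208) = 86.403° → normalised to [0°, 360°): 86.403°.

86°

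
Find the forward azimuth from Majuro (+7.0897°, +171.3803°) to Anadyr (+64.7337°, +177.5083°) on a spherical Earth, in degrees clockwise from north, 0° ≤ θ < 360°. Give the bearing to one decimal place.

3.1°

Δλ = 177.5083 − 171.3803 = 6.1280°.
θ = atan2( sin Δλ · cos φ₂ , cos φ₁ · sin φ₂ − sin φ₁ · cos φ₂ · cos Δλ )
  = atan2(0.04556, 0.84504) = 3.086° → normalised to [0°, 360°): 3.086°.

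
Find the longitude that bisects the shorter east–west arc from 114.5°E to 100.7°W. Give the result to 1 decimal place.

Signed shortest Δλ from +114.5° to -100.7° is +144.8°.
Midpoint longitude = +114.5° + (+144.8°)/2 = +114.5° + 72.4° = +186.9°.
Normalise into (−180°, 180°]: -173.1°.
(The naïve average (+114.5 + -100.7)/2 = 6.9° is on the wrong side of the globe.)

173.1°W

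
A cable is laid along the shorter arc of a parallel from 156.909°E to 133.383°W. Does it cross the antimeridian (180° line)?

Naïve |-133.383 − 156.909| = 290.292° > 180°, so the shorter arc goes the other way round — across 180°.
Signed shortest Δλ = ((-133.383 − 156.909 + 180) mod 360) − 180 = 69.708°.
Going east by 69.708° from +156.909° passes through 180° before reaching -133.383°.

Yes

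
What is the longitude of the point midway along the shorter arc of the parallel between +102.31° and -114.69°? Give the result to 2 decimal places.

+173.81°

Signed shortest Δλ from +102.31° to -114.69° is +143.00°.
Midpoint longitude = +102.31° + (+143.00°)/2 = +102.31° + 71.50° = +173.81°.
(The naïve average (+102.31 + -114.69)/2 = -6.19° is on the wrong side of the globe.)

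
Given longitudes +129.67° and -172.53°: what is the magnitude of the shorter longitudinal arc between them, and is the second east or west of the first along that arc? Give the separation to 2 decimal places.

57.80° east

Raw difference: -172.53 − 129.67 = -302.2°.
Normalise into (−180°, 180°]: -302.2° + 360° = 57.8°.
Positive ⇒ the second point lies to the east; separation 57.80°.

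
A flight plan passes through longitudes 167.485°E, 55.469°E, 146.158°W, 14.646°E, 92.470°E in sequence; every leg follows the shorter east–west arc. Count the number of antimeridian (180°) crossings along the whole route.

Leg 1: +167.485° → +55.469°, shortest Δλ = -112.016° (west) — does not cross 180°.
Leg 2: +55.469° → -146.158°, shortest Δλ = 158.373° (east) — crosses 180°.
Leg 3: -146.158° → +14.646°, shortest Δλ = 160.804° (east) — does not cross 180°.
Leg 4: +14.646° → +92.470°, shortest Δλ = 77.824° (east) — does not cross 180°.
Total crossings: 1.

1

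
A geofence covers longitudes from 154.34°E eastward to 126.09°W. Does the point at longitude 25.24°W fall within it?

Band width going east from +154.34° to -126.09°: ((-126.09 − 154.34) mod 360) = 79.57°.
Offset of -25.24° east of the west edge: ((-25.24 − 154.34) mod 360) = 180.42°.
180.42° > 79.57° ⇒ outside.

No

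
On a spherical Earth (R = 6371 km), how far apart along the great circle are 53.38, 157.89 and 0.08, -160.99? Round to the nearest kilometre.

Δλ = -160.99 − 157.89 = -318.88°; wrapped into (−180°, 180°]: 41.12°.
Δφ = 0.08 − 53.38 = -53.30°.
a = sin²(Δφ/2) + cos φ₁ · cos φ₂ · sin²(Δλ/2) = 0.274756.
c = 2·atan2(√a, √(1−a)) = 1.10348 rad → d = 6371·c ≈ 7030.30 km.

7030 km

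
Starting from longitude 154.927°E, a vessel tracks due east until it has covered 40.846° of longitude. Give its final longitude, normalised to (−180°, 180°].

Start at +154.927°; shift +40.846° → +195.773°.
+195.773° lies outside (−180°, 180°]; subtract 360° → -164.227°.

164.227°W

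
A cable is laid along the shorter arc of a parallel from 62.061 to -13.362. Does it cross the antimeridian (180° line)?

No

Signed shortest Δλ = ((-13.362 − 62.061 + 180) mod 360) − 180 = -75.423°.
Going west by 75.423° from +62.061° reaches -13.362° without touching 180°.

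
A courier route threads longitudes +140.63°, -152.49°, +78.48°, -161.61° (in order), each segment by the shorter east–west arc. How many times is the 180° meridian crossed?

3

Leg 1: +140.63° → -152.49°, shortest Δλ = 66.88° (east) — crosses 180°.
Leg 2: -152.49° → +78.48°, shortest Δλ = -129.03° (west) — crosses 180°.
Leg 3: +78.48° → -161.61°, shortest Δλ = 119.91° (east) — crosses 180°.
Total crossings: 3.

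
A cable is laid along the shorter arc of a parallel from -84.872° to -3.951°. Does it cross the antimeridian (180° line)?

No

Signed shortest Δλ = ((-3.951 − -84.872 + 180) mod 360) − 180 = 80.921°.
Going east by 80.921° from -84.872° reaches -3.951° without touching 180°.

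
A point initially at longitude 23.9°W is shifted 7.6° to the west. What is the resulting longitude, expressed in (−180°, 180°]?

Start at -23.9°; shift −7.6° → -31.5°.
-31.5° already lies in (−180°, 180°].

31.5°W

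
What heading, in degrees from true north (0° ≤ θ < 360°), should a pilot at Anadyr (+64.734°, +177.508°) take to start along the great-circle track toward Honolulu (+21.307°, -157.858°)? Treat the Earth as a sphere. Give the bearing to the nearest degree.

148°

Δλ = -157.858 − 177.508 = -335.366°; wrapped into (−180°, 180°]: 24.634°.
θ = atan2( sin Δλ · cos φ₂ , cos φ₁ · sin φ₂ − sin φ₁ · cos φ₂ · cos Δλ )
  = atan2(0.38833, -0.61075) = 147.551° → normalised to [0°, 360°): 147.551°.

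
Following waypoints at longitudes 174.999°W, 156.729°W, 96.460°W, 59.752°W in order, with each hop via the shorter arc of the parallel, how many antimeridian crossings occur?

Leg 1: -174.999° → -156.729°, shortest Δλ = 18.27° (east) — does not cross 180°.
Leg 2: -156.729° → -96.460°, shortest Δλ = 60.269° (east) — does not cross 180°.
Leg 3: -96.460° → -59.752°, shortest Δλ = 36.708° (east) — does not cross 180°.
Total crossings: 0.

0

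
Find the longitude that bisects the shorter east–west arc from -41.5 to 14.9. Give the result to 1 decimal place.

Signed shortest Δλ from -41.5° to +14.9° is +56.4°.
Midpoint longitude = -41.5° + (+56.4°)/2 = -41.5° + 28.2° = -13.3°.

-13.3°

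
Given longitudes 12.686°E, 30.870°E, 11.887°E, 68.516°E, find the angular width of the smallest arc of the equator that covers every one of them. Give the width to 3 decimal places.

56.629°

Sort the longitudes: +11.887°, +12.686°, +30.870°, +68.516°.
Eastward gaps between consecutive values (wrapping around): 0.799°, 18.184°, 37.646°, 303.371°.
Largest gap = 303.371° ⇒ minimal covering band is its complement: 360° − 303.371° = 56.629°.
Band runs from +11.887° eastward to +68.516°.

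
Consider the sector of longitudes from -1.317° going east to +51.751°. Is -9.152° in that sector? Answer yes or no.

No

Band width going east from -1.317° to +51.751°: ((51.751 − -1.317) mod 360) = 53.068°.
Offset of -9.152° east of the west edge: ((-9.152 − -1.317) mod 360) = 352.165°.
352.165° > 53.068° ⇒ outside.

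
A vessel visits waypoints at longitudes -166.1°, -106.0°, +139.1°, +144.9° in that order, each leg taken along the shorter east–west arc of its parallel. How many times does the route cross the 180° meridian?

1

Leg 1: -166.1° → -106.0°, shortest Δλ = 60.1° (east) — does not cross 180°.
Leg 2: -106.0° → +139.1°, shortest Δλ = -114.9° (west) — crosses 180°.
Leg 3: +139.1° → +144.9°, shortest Δλ = 5.8° (east) — does not cross 180°.
Total crossings: 1.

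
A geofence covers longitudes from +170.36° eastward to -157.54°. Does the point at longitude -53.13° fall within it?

Band width going east from +170.36° to -157.54°: ((-157.54 − 170.36) mod 360) = 32.10°.
Offset of -53.13° east of the west edge: ((-53.13 − 170.36) mod 360) = 136.51°.
136.51° > 32.10° ⇒ outside.

No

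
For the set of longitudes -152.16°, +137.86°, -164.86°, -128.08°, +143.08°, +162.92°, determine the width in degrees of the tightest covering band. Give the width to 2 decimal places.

94.06°

Sort the longitudes: -164.86°, -152.16°, -128.08°, +137.86°, +143.08°, +162.92°.
Eastward gaps between consecutive values (wrapping around): 12.70°, 24.08°, 265.94°, 5.22°, 19.84°, 32.22°.
Largest gap = 265.94° ⇒ minimal covering band is its complement: 360° − 265.94° = 94.06°.
Band runs from +137.86° eastward to -128.08°, crossing the antimeridian.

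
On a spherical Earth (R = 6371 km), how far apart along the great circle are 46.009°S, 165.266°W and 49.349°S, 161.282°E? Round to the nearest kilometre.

2511 km

Δλ = 161.282 − -165.266 = 326.548°; wrapped into (−180°, 180°]: -33.452°.
Δφ = -49.349 − -46.009 = -3.340°.
a = sin²(Δφ/2) + cos φ₁ · cos φ₂ · sin²(Δλ/2) = 0.038325.
c = 2·atan2(√a, √(1−a)) = 0.39408 rad → d = 6371·c ≈ 2510.68 km.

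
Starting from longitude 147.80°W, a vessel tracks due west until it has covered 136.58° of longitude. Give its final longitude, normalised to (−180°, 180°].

Start at -147.80°; shift −136.58° → -284.38°.
-284.38° lies outside (−180°, 180°]; add 360° → +75.62°.

75.62°E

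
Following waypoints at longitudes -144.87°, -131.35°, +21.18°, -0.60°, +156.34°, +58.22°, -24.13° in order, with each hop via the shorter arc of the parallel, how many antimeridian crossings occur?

0

Leg 1: -144.87° → -131.35°, shortest Δλ = 13.52° (east) — does not cross 180°.
Leg 2: -131.35° → +21.18°, shortest Δλ = 152.53° (east) — does not cross 180°.
Leg 3: +21.18° → -0.60°, shortest Δλ = -21.78° (west) — does not cross 180°.
Leg 4: -0.60° → +156.34°, shortest Δλ = 156.94° (east) — does not cross 180°.
Leg 5: +156.34° → +58.22°, shortest Δλ = -98.12° (west) — does not cross 180°.
Leg 6: +58.22° → -24.13°, shortest Δλ = -82.35° (west) — does not cross 180°.
Total crossings: 0.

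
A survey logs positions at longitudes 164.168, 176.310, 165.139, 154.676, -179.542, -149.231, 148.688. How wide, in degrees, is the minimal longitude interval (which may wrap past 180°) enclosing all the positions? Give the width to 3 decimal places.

Sort the longitudes: -179.542°, -149.231°, +148.688°, +154.676°, +164.168°, +165.139°, +176.310°.
Eastward gaps between consecutive values (wrapping around): 30.311°, 297.919°, 5.988°, 9.492°, 0.971°, 11.171°, 4.148°.
Largest gap = 297.919° ⇒ minimal covering band is its complement: 360° − 297.919° = 62.081°.
Band runs from +148.688° eastward to -149.231°, crossing the antimeridian.

62.081°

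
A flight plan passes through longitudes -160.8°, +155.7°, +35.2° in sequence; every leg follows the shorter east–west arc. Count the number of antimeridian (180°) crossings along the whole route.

Leg 1: -160.8° → +155.7°, shortest Δλ = -43.5° (west) — crosses 180°.
Leg 2: +155.7° → +35.2°, shortest Δλ = -120.5° (west) — does not cross 180°.
Total crossings: 1.

1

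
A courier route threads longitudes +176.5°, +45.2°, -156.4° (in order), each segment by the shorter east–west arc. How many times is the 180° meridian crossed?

Leg 1: +176.5° → +45.2°, shortest Δλ = -131.3° (west) — does not cross 180°.
Leg 2: +45.2° → -156.4°, shortest Δλ = 158.4° (east) — crosses 180°.
Total crossings: 1.

1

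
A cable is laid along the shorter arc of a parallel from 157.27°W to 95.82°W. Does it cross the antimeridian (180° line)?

No

Signed shortest Δλ = ((-95.82 − -157.27 + 180) mod 360) − 180 = 61.45°.
Going east by 61.45° from -157.27° reaches -95.82° without touching 180°.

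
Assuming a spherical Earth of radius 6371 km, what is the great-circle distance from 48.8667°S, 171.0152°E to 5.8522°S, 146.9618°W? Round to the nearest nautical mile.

3347 nmi

Δλ = -146.9618 − 171.0152 = -317.9770°; wrapped into (−180°, 180°]: 42.0230°.
Δφ = -5.8522 − -48.8667 = 43.0145°.
a = sin²(Δφ/2) + cos φ₁ · cos φ₂ · sin²(Δλ/2) = 0.218538.
c = 2·atan2(√a, √(1−a)) = 0.97288 rad → d = 6371·c ≈ 6198.21 km ≈ 3346.76 nmi.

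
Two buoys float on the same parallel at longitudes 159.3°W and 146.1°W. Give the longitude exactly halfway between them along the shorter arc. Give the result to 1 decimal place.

152.7°W

Signed shortest Δλ from -159.3° to -146.1° is +13.2°.
Midpoint longitude = -159.3° + (+13.2°)/2 = -159.3° + 6.6° = -152.7°.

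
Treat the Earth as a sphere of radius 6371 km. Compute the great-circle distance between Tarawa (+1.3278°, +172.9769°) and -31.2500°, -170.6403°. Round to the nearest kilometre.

4014 km

Δλ = -170.6403 − 172.9769 = -343.6172°; wrapped into (−180°, 180°]: 16.3828°.
Δφ = -31.2500 − 1.3278 = -32.5778°.
a = sin²(Δφ/2) + cos φ₁ · cos φ₂ · sin²(Δλ/2) = 0.096020.
c = 2·atan2(√a, √(1−a)) = 0.63011 rad → d = 6371·c ≈ 4014.46 km.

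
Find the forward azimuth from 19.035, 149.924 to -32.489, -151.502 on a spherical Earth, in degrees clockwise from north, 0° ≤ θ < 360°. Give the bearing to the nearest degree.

Δλ = -151.502 − 149.924 = -301.426°; wrapped into (−180°, 180°]: 58.574°.
θ = atan2( sin Δλ · cos φ₂ , cos φ₁ · sin φ₂ − sin φ₁ · cos φ₂ · cos Δλ )
  = atan2(0.71977, -0.65120) = 132.137° → normalised to [0°, 360°): 132.137°.

132°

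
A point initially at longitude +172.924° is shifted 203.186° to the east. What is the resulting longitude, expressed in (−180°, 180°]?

Start at +172.924°; shift +203.186° → +376.110°.
+376.110° lies outside (−180°, 180°]; subtract 360° → +16.110°.

+16.110°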